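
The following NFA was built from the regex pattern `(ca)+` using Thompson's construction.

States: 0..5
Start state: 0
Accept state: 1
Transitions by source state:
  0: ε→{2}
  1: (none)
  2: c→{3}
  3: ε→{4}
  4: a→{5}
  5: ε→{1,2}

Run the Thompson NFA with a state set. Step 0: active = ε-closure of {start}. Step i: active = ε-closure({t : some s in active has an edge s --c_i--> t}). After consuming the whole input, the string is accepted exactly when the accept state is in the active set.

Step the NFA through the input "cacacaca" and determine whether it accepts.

start: ε-closure({0}) = {0,2}
'c' @ 1: {3,4}
'a' @ 2: {1,2,5}  (accept∈set)
'c' @ 3: {3,4}
'a' @ 4: {1,2,5}  (accept∈set)
'c' @ 5: {3,4}
'a' @ 6: {1,2,5}  (accept∈set)
'c' @ 7: {3,4}
'a' @ 8: {1,2,5}  (accept∈set)
final: {1,2,5}; accept 1 in set

Answer: ACCEPT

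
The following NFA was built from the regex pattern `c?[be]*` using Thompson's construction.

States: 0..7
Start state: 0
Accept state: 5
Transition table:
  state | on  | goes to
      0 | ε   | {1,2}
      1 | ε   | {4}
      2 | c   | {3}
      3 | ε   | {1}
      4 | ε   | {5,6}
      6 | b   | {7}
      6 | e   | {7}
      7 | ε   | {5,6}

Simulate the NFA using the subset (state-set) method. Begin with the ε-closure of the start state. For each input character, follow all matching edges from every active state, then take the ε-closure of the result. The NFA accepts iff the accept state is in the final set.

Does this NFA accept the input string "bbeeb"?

start: ε-closure({0}) = {0,1,2,4,5,6}
'b' @ 1: {5,6,7}  ✓accept
'b' @ 2: {5,6,7}  ✓accept
'e' @ 3: {5,6,7}  ✓accept
'e' @ 4: {5,6,7}  ✓accept
'b' @ 5: {5,6,7}  ✓accept
after full input: {5,6,7}  (accept=5 in)

Answer: ACCEPT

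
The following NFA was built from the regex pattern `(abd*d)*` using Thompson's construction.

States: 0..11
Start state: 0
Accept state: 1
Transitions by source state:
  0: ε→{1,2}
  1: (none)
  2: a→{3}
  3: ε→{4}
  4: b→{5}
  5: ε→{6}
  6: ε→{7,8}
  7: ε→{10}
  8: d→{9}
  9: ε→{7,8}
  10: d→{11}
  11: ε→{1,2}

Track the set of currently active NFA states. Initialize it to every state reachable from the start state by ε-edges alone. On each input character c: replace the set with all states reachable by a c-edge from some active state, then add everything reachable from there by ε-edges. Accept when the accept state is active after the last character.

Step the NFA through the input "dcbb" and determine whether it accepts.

initial (ε-close {0}): {0,1,2}
'd' @ 1: {}  — dead — no transitions
rest 'cbb' ignored (set empty)
end set {} — state 1 not in

Answer: REJECT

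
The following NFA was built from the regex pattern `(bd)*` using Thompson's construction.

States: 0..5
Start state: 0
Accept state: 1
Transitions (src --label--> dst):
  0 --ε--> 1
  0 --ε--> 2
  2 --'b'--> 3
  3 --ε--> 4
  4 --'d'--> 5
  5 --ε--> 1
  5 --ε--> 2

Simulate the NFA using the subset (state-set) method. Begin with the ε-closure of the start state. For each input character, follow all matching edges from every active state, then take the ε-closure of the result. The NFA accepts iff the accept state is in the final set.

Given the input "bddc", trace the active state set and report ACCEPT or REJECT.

Answer: REJECT

Trace:
initial (ε-close {0}): {0,1,2}
'b' @ 1: {3,4}
'd' @ 2: {1,2,5}  [accepting]
'd' @ 3: {}  — state set empty
rest 'c' ignored (set empty)
end set {} — state 1 not in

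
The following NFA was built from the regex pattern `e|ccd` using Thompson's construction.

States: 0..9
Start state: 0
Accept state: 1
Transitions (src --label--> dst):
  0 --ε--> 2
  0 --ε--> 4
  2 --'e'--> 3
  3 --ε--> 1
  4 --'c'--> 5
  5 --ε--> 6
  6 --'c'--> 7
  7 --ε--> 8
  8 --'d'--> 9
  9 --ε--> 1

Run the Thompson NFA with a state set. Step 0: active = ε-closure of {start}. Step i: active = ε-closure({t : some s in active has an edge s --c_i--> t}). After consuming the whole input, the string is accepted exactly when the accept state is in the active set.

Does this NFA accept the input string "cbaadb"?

initial (ε-close {0}): {0,2,4}
'c' @ 1: {5,6}
'b' @ 2: {}  — no active states
rest 'aadb' ignored (set empty)
final: {}; accept 1 not in set

Answer: REJECT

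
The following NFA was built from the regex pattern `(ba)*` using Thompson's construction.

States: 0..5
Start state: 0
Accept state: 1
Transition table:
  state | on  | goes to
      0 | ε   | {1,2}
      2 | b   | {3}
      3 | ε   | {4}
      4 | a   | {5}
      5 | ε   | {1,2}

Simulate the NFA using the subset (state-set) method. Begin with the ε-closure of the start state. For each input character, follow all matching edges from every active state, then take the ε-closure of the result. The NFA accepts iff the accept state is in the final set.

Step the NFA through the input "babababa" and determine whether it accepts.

initial (ε-close {0}): {0,1,2}
'b' @ 1: {3,4}
'a' @ 2: {1,2,5}  [accepting]
'b' @ 3: {3,4}
'a' @ 4: {1,2,5}  [accepting]
'b' @ 5: {3,4}
'a' @ 6: {1,2,5}  [accepting]
'b' @ 7: {3,4}
'a' @ 8: {1,2,5}  [accepting]
end set {1,2,5} — state 1 in

Answer: ACCEPT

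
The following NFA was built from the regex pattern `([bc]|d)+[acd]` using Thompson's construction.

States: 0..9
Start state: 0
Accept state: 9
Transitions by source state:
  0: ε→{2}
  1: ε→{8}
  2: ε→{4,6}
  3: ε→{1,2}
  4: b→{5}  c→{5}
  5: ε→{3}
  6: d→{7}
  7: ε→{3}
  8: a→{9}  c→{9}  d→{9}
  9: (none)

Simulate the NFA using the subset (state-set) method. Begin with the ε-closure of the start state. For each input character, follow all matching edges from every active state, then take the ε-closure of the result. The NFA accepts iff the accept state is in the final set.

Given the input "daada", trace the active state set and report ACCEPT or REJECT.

Answer: REJECT

Trace:
initial (ε-close {0}): {0,2,4,6}
'd' @ 1: {1,2,3,4,6,7,8}
'a' @ 2: {9}  (accept∈set)
'a' @ 3: {}  — no active states
rest 'da' ignored (set empty)
end set {} — state 9 not in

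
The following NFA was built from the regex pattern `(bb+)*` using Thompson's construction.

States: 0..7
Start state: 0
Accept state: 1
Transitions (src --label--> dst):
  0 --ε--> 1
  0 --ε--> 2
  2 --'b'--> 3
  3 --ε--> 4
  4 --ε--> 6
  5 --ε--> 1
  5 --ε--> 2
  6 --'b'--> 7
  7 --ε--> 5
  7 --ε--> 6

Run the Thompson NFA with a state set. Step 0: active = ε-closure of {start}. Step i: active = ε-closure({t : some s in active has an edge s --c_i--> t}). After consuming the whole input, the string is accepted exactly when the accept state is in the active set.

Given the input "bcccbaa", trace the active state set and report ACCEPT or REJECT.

Answer: REJECT

Derivation:
S₀ = ε-closure({0}) = {0,1,2}
'b' @ 1: {3,4,6}
'c' @ 2: {}  — dead — no transitions
rest 'ccbaa' ignored (set empty)
after full input: {}  (accept=1 not in)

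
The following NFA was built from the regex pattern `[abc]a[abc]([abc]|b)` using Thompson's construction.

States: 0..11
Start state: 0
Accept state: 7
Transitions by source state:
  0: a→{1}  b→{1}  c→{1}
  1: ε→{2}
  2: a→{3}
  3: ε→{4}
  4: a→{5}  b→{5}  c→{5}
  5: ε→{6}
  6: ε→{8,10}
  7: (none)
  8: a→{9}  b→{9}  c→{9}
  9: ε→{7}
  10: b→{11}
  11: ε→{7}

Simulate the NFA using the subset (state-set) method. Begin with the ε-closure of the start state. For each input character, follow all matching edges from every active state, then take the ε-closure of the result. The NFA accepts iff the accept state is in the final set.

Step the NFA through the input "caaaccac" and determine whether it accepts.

Answer: REJECT

Trace:
initial (ε-close {0}): {0}
'c' @ 1: {1,2}
'a' @ 2: {3,4}
'a' @ 3: {5,6,8,10}
'a' @ 4: {7,9}  [accepting]
'c' @ 5: {}  — no active states
rest 'cac' ignored (set empty)
after full input: {}  (accept=7 not in)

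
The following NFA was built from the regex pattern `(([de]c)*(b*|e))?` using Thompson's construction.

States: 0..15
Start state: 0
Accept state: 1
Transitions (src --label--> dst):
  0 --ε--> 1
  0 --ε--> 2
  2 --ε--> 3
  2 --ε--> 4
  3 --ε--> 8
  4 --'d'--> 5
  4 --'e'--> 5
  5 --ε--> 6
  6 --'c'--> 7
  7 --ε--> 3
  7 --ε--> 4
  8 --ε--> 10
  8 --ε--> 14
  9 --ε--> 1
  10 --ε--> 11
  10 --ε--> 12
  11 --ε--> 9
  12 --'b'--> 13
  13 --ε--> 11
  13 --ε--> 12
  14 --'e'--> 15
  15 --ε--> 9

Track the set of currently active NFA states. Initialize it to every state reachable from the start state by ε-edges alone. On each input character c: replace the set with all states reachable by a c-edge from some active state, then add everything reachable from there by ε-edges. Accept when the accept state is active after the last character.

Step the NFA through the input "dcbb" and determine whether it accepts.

Answer: ACCEPT

Trace:
start: ε-closure({0}) = {0,1,2,3,4,8,9,10,11,12,14}
'd' @ 1: {5,6}
'c' @ 2: {1,3,4,7,8,9,10,11,12,14}  (accept∈set)
'b' @ 3: {1,9,11,12,13}  (accept∈set)
'b' @ 4: {1,9,11,12,13}  (accept∈set)
final: {1,9,11,12,13}; accept 1 in set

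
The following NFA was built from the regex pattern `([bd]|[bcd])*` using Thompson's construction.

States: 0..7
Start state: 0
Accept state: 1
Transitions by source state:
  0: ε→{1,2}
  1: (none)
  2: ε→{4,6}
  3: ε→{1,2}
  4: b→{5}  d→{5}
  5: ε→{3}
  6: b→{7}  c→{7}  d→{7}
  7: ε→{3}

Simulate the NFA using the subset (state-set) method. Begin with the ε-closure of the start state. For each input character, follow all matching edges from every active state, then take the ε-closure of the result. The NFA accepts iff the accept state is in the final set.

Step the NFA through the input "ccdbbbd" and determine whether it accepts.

Answer: ACCEPT

Steps:
initial (ε-close {0}): {0,1,2,4,6}
'c' @ 1: {1,2,3,4,6,7}  [accepting]
'c' @ 2: {1,2,3,4,6,7}  [accepting]
'd' @ 3: {1,2,3,4,5,6,7}  [accepting]
'b' @ 4: {1,2,3,4,5,6,7}  [accepting]
'b' @ 5: {1,2,3,4,5,6,7}  [accepting]
'b' @ 6: {1,2,3,4,5,6,7}  [accepting]
'd' @ 7: {1,2,3,4,5,6,7}  [accepting]
after full input: {1,2,3,4,5,6,7}  (accept=1 in)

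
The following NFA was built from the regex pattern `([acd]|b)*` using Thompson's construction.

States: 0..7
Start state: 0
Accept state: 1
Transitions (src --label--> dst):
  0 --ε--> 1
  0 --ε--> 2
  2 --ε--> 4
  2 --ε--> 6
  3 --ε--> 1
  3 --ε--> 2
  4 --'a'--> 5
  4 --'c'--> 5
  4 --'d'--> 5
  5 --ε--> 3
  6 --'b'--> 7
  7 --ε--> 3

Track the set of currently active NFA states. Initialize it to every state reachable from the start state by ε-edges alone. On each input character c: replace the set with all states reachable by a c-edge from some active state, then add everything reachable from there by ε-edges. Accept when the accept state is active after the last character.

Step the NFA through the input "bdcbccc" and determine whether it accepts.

S₀ = ε-closure({0}) = {0,1,2,4,6}
'b' @ 1: {1,2,3,4,6,7}  [accepting]
'd' @ 2: {1,2,3,4,5,6}  [accepting]
'c' @ 3: {1,2,3,4,5,6}  [accepting]
'b' @ 4: {1,2,3,4,6,7}  [accepting]
'c' @ 5: {1,2,3,4,5,6}  [accepting]
'c' @ 6: {1,2,3,4,5,6}  [accepting]
'c' @ 7: {1,2,3,4,5,6}  [accepting]
final: {1,2,3,4,5,6}; accept 1 in set

Answer: ACCEPT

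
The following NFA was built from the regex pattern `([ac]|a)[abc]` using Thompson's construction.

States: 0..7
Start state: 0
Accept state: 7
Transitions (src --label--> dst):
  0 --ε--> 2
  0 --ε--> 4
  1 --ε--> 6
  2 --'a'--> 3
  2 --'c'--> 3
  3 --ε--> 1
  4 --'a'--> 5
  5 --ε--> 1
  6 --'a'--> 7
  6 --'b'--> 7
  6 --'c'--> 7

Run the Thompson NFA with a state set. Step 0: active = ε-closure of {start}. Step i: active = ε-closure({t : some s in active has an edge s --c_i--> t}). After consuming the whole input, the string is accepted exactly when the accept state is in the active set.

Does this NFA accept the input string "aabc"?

Answer: REJECT

Steps:
start: ε-closure({0}) = {0,2,4}
'a' @ 1: {1,3,5,6}
'a' @ 2: {7}  [accepting]
'b' @ 3: {}  — no active states
rest 'c' ignored (set empty)
end set {} — state 7 not in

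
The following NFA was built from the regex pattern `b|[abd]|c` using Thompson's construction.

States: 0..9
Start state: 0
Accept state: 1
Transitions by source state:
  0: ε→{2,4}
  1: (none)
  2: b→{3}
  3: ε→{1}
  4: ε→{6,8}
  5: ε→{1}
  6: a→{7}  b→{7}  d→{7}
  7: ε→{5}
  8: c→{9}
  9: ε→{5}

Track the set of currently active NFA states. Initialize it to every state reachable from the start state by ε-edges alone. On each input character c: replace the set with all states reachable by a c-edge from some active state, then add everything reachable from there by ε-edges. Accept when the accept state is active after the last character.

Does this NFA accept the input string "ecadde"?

Answer: REJECT

Steps:
start: ε-closure({0}) = {0,2,4,6,8}
'e' @ 1: {}  — state set empty
rest 'cadde' ignored (set empty)
final: {}; accept 1 not in set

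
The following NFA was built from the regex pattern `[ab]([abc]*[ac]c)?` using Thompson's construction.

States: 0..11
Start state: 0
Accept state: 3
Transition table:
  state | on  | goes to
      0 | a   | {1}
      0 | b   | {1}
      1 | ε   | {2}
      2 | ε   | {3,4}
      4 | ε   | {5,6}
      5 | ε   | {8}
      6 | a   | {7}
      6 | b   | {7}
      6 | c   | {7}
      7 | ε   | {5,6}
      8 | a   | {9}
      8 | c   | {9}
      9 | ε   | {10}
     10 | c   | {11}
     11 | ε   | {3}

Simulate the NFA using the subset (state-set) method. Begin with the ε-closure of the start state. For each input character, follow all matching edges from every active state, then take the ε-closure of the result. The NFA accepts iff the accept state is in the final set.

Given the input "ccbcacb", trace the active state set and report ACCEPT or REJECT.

Answer: REJECT

Trace:
S₀ = ε-closure({0}) = {0}
'c' @ 1: {}  — state set empty
rest 'cbcacb' ignored (set empty)
final: {}; accept 3 not in set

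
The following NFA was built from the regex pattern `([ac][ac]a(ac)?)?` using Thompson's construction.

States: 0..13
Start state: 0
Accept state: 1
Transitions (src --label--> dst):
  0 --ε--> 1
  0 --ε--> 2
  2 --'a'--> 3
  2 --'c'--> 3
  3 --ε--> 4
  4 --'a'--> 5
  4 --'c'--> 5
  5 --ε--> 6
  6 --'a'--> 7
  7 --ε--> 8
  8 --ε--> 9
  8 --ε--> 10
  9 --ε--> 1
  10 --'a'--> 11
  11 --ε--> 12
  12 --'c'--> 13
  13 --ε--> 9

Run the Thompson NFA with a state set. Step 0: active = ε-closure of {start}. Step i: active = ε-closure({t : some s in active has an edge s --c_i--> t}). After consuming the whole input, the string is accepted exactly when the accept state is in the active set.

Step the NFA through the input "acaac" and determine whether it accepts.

Answer: ACCEPT

Derivation:
start: ε-closure({0}) = {0,1,2}
'a' @ 1: {3,4}
'c' @ 2: {5,6}
'a' @ 3: {1,7,8,9,10}  (accept∈set)
'a' @ 4: {11,12}
'c' @ 5: {1,9,13}  (accept∈set)
final: {1,9,13}; accept 1 in set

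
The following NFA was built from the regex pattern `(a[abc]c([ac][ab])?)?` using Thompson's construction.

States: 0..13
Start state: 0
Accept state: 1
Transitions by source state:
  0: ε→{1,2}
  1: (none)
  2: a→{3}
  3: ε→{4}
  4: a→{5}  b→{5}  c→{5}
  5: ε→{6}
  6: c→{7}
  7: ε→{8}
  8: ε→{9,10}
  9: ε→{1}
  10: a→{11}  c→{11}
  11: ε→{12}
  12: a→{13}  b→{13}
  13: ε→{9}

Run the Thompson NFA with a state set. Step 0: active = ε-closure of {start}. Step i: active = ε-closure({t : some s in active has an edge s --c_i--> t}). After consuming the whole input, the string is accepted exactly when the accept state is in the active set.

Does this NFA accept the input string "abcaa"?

Answer: ACCEPT

Derivation:
S₀ = ε-closure({0}) = {0,1,2}
'a' @ 1: {3,4}
'b' @ 2: {5,6}
'c' @ 3: {1,7,8,9,10}  [accepting]
'a' @ 4: {11,12}
'a' @ 5: {1,9,13}  [accepting]
after full input: {1,9,13}  (accept=1 in)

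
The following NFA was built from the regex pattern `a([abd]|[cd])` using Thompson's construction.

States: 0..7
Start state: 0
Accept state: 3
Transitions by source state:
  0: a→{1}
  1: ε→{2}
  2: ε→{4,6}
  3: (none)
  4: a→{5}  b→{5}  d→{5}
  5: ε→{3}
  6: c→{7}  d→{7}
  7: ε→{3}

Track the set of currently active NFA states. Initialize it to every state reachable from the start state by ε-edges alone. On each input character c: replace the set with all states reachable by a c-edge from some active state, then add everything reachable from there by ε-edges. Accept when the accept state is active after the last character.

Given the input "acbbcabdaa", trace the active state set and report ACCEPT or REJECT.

Answer: REJECT

Trace:
S₀ = ε-closure({0}) = {0}
'a' @ 1: {1,2,4,6}
'c' @ 2: {3,7}  [accepting]
'b' @ 3: {}  — no active states
rest 'bcabdaa' ignored (set empty)
after full input: {}  (accept=3 not in)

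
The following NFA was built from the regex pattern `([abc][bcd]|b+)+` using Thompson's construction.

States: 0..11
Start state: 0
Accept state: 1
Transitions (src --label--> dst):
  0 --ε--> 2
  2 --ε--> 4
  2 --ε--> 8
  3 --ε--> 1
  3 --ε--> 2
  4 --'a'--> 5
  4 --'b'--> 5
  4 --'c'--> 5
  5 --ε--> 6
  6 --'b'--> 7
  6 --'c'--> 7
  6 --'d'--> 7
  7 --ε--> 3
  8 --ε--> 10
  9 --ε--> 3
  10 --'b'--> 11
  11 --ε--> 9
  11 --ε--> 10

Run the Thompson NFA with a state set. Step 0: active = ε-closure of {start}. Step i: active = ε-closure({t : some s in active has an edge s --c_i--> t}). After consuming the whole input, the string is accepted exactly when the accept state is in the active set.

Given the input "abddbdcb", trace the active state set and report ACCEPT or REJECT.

S₀ = ε-closure({0}) = {0,2,4,8,10}
'a' @ 1: {5,6}
'b' @ 2: {1,2,3,4,7,8,10}  [accepting]
'd' @ 3: {}  — dead — no transitions
rest 'dbdcb' ignored (set empty)
final: {}; accept 1 not in set

Answer: REJECT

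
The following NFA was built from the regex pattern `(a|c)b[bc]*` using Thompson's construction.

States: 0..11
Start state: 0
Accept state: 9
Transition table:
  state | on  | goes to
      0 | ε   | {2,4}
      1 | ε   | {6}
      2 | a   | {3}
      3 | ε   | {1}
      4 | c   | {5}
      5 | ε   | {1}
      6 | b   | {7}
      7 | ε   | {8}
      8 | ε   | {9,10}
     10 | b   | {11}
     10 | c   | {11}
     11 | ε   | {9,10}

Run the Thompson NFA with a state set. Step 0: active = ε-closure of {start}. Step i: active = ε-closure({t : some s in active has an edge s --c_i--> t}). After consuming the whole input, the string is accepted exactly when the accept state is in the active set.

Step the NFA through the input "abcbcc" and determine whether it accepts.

S₀ = ε-closure({0}) = {0,2,4}
'a' @ 1: {1,3,6}
'b' @ 2: {7,8,9,10}  ✓accept
'c' @ 3: {9,10,11}  ✓accept
'b' @ 4: {9,10,11}  ✓accept
'c' @ 5: {9,10,11}  ✓accept
'c' @ 6: {9,10,11}  ✓accept
after full input: {9,10,11}  (accept=9 in)

Answer: ACCEPT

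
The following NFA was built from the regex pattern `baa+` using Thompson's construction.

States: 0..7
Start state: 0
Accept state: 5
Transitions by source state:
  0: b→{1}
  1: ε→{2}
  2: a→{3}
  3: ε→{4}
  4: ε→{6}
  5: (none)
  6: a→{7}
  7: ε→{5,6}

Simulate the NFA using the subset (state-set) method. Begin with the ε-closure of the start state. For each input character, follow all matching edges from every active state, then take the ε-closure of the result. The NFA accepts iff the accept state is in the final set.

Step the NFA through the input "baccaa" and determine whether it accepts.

Answer: REJECT

Trace:
start: ε-closure({0}) = {0}
'b' @ 1: {1,2}
'a' @ 2: {3,4,6}
'c' @ 3: {}  — dead — no transitions
rest 'caa' ignored (set empty)
final: {}; accept 5 not in set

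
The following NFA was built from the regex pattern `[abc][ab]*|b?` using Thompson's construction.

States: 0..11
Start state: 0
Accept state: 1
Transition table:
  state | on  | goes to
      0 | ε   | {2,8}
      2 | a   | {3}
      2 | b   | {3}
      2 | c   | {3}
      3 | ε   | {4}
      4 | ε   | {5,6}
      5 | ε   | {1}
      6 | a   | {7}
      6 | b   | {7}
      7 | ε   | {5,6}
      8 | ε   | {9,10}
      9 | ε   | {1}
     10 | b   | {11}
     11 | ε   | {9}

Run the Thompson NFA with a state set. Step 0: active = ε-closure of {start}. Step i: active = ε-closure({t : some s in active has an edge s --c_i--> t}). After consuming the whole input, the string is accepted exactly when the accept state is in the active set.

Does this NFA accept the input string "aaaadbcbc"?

S₀ = ε-closure({0}) = {0,1,2,8,9,10}
'a' @ 1: {1,3,4,5,6}  (accept∈set)
'a' @ 2: {1,5,6,7}  (accept∈set)
'a' @ 3: {1,5,6,7}  (accept∈set)
'a' @ 4: {1,5,6,7}  (accept∈set)
'd' @ 5: {}  — state set empty
rest 'bcbc' ignored (set empty)
after full input: {}  (accept=1 not in)

Answer: REJECT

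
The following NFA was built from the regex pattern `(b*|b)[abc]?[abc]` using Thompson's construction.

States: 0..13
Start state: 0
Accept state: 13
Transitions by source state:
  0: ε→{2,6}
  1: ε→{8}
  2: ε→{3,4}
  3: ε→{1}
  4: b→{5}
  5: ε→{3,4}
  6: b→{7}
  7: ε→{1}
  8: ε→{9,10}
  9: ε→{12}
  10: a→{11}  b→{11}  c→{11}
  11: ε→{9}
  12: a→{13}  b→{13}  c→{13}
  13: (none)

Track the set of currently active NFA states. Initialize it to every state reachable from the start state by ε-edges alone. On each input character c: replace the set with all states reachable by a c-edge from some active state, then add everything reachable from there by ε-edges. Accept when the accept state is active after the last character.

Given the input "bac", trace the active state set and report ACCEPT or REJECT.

Answer: ACCEPT

Derivation:
S₀ = ε-closure({0}) = {0,1,2,3,4,6,8,9,10,12}
'b' @ 1: {1,3,4,5,7,8,9,10,11,12,13}  (accept∈set)
'a' @ 2: {9,11,12,13}  (accept∈set)
'c' @ 3: {13}  (accept∈set)
end set {13} — state 13 in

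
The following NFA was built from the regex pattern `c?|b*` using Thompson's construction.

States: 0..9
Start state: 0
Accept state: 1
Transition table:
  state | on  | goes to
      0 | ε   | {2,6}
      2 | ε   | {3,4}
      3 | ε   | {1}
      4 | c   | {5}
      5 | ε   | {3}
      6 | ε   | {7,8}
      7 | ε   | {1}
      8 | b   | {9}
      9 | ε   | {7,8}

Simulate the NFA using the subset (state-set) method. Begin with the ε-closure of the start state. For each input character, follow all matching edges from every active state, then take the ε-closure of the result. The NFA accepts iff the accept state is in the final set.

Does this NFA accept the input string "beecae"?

S₀ = ε-closure({0}) = {0,1,2,3,4,6,7,8}
'b' @ 1: {1,7,8,9}  [accepting]
'e' @ 2: {}  — dead — no transitions
rest 'ecae' ignored (set empty)
after full input: {}  (accept=1 not in)

Answer: REJECT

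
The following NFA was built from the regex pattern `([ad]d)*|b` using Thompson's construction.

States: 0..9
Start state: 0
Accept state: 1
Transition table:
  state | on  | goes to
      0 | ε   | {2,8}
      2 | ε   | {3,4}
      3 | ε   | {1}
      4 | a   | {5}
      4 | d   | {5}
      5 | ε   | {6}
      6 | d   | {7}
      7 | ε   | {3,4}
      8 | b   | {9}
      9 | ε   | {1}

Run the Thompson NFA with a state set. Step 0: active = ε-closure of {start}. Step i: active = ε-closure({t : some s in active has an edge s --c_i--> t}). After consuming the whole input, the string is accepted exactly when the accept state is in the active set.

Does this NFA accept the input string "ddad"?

initial (ε-close {0}): {0,1,2,3,4,8}
'd' @ 1: {5,6}
'd' @ 2: {1,3,4,7}  ✓accept
'a' @ 3: {5,6}
'd' @ 4: {1,3,4,7}  ✓accept
end set {1,3,4,7} — state 1 in

Answer: ACCEPT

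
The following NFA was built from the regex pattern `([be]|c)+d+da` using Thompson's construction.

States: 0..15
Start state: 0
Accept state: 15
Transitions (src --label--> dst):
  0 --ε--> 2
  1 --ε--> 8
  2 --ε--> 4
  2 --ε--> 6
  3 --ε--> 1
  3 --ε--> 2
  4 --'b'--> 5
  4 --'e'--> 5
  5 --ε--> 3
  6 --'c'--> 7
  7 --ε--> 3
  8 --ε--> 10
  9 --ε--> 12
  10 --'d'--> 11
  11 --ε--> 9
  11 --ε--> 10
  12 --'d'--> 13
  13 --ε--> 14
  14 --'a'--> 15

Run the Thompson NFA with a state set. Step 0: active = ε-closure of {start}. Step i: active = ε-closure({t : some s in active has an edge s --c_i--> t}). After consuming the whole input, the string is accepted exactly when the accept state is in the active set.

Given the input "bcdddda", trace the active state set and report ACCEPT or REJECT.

initial (ε-close {0}): {0,2,4,6}
'b' @ 1: {1,2,3,4,5,6,8,10}
'c' @ 2: {1,2,3,4,6,7,8,10}
'd' @ 3: {9,10,11,12}
'd' @ 4: {9,10,11,12,13,14}
'd' @ 5: {9,10,11,12,13,14}
'd' @ 6: {9,10,11,12,13,14}
'a' @ 7: {15}  (accept∈set)
final: {15}; accept 15 in set

Answer: ACCEPT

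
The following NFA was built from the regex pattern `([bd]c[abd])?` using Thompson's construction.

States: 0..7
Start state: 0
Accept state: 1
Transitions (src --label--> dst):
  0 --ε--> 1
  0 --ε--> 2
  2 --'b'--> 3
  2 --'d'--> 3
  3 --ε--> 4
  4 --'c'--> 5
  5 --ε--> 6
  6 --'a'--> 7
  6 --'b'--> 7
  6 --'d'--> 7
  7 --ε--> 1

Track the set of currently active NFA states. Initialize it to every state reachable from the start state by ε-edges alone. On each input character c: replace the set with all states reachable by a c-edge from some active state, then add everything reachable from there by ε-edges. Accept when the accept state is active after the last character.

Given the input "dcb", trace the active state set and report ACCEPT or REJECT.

start: ε-closure({0}) = {0,1,2}
'd' @ 1: {3,4}
'c' @ 2: {5,6}
'b' @ 3: {1,7}  ✓accept
end set {1,7} — state 1 in

Answer: ACCEPT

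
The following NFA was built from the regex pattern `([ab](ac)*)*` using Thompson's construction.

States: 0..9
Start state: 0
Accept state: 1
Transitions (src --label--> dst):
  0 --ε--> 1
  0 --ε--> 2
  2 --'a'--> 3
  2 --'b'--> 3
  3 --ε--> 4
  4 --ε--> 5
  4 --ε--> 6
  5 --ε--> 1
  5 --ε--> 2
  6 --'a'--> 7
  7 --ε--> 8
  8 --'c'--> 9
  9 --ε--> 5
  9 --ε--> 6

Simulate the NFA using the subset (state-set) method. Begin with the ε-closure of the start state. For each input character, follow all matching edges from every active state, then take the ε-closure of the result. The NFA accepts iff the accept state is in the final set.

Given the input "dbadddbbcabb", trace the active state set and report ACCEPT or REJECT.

Answer: REJECT

Derivation:
S₀ = ε-closure({0}) = {0,1,2}
'd' @ 1: {}  — no active states
rest 'badddbbcabb' ignored (set empty)
final: {}; accept 1 not in set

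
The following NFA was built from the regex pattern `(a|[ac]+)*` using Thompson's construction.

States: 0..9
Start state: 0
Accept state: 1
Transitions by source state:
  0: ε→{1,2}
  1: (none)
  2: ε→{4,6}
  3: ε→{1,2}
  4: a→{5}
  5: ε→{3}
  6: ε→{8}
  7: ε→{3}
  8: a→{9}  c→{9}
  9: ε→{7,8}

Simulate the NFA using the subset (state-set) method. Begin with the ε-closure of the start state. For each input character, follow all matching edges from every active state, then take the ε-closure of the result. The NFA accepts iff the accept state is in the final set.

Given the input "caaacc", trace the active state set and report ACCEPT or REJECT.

S₀ = ε-closure({0}) = {0,1,2,4,6,8}
'c' @ 1: {1,2,3,4,6,7,8,9}  (accept∈set)
'a' @ 2: {1,2,3,4,5,6,7,8,9}  (accept∈set)
'a' @ 3: {1,2,3,4,5,6,7,8,9}  (accept∈set)
'a' @ 4: {1,2,3,4,5,6,7,8,9}  (accept∈set)
'c' @ 5: {1,2,3,4,6,7,8,9}  (accept∈set)
'c' @ 6: {1,2,3,4,6,7,8,9}  (accept∈set)
after full input: {1,2,3,4,6,7,8,9}  (accept=1 in)

Answer: ACCEPT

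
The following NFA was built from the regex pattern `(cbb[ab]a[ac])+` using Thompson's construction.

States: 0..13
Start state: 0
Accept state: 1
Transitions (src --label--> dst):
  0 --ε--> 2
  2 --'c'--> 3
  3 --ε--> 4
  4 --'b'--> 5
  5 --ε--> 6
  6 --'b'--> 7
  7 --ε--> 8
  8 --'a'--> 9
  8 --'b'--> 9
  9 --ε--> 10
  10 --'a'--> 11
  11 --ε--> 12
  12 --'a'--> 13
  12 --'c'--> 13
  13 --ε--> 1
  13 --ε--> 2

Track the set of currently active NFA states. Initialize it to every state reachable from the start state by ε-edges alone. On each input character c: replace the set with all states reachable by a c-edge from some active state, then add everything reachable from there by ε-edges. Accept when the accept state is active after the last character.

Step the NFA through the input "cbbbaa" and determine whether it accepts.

Answer: ACCEPT

Derivation:
initial (ε-close {0}): {0,2}
'c' @ 1: {3,4}
'b' @ 2: {5,6}
'b' @ 3: {7,8}
'b' @ 4: {9,10}
'a' @ 5: {11,12}
'a' @ 6: {1,2,13}  ✓accept
final: {1,2,13}; accept 1 in set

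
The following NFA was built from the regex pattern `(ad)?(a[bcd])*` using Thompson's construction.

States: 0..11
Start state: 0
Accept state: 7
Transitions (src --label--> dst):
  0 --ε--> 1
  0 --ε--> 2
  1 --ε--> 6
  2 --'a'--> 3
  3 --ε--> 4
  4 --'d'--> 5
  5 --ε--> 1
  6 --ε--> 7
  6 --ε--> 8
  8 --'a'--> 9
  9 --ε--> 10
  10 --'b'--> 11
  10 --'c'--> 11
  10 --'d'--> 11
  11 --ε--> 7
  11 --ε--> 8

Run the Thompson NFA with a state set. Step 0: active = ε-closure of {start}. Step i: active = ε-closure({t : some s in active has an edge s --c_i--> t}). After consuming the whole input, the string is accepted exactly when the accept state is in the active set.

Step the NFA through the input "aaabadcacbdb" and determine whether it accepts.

Answer: REJECT

Trace:
S₀ = ε-closure({0}) = {0,1,2,6,7,8}
'a' @ 1: {3,4,9,10}
'a' @ 2: {}  — no active states
rest 'abadcacbdb' ignored (set empty)
after full input: {}  (accept=7 not in)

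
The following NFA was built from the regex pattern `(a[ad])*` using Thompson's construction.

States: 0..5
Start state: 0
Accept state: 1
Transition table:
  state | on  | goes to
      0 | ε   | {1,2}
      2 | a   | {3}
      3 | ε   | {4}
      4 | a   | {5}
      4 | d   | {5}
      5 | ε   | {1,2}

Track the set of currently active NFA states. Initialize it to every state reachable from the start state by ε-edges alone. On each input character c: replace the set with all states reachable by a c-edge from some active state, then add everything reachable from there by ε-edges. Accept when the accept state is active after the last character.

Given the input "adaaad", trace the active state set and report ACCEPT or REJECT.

Answer: ACCEPT

Trace:
initial (ε-close {0}): {0,1,2}
'a' @ 1: {3,4}
'd' @ 2: {1,2,5}  [accepting]
'a' @ 3: {3,4}
'a' @ 4: {1,2,5}  [accepting]
'a' @ 5: {3,4}
'd' @ 6: {1,2,5}  [accepting]
end set {1,2,5} — state 1 in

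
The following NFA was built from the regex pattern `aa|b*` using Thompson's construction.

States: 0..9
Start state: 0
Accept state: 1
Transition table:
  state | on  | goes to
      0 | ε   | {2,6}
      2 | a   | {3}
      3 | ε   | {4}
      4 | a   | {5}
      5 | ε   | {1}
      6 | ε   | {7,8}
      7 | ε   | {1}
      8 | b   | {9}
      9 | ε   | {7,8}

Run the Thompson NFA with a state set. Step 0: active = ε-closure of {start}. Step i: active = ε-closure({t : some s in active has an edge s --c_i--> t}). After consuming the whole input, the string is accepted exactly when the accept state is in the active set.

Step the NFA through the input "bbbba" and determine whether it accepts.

S₀ = ε-closure({0}) = {0,1,2,6,7,8}
'b' @ 1: {1,7,8,9}  [accepting]
'b' @ 2: {1,7,8,9}  [accepting]
'b' @ 3: {1,7,8,9}  [accepting]
'b' @ 4: {1,7,8,9}  [accepting]
'a' @ 5: {}  — state set empty
final: {}; accept 1 not in set

Answer: REJECT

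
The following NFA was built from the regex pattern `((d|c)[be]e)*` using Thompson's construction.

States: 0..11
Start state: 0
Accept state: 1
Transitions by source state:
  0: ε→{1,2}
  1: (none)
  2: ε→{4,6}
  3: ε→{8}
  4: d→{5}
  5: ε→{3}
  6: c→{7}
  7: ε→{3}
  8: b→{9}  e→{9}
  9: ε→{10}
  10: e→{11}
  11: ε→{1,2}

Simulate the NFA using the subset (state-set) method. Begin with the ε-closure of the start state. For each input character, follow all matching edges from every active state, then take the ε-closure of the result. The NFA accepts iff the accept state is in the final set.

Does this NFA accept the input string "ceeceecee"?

S₀ = ε-closure({0}) = {0,1,2,4,6}
'c' @ 1: {3,7,8}
'e' @ 2: {9,10}
'e' @ 3: {1,2,4,6,11}  (accept∈set)
'c' @ 4: {3,7,8}
'e' @ 5: {9,10}
'e' @ 6: {1,2,4,6,11}  (accept∈set)
'c' @ 7: {3,7,8}
'e' @ 8: {9,10}
'e' @ 9: {1,2,4,6,11}  (accept∈set)
final: {1,2,4,6,11}; accept 1 in set

Answer: ACCEPT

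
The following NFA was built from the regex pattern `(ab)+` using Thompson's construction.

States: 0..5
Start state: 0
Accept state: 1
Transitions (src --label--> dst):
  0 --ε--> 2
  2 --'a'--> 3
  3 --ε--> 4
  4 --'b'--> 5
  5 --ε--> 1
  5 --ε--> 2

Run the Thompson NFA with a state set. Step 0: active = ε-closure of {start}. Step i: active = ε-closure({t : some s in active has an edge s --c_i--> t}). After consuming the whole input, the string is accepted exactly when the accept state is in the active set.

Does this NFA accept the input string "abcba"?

Answer: REJECT

Trace:
start: ε-closure({0}) = {0,2}
'a' @ 1: {3,4}
'b' @ 2: {1,2,5}  (accept∈set)
'c' @ 3: {}  — state set empty
rest 'ba' ignored (set empty)
final: {}; accept 1 not in set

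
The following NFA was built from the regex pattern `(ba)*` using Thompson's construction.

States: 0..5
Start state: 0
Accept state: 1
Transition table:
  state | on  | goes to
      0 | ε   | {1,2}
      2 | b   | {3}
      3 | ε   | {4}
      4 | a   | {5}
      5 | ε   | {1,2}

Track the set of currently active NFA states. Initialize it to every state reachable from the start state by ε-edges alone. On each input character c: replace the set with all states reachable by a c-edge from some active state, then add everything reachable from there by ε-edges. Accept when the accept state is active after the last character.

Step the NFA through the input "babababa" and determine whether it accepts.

S₀ = ε-closure({0}) = {0,1,2}
'b' @ 1: {3,4}
'a' @ 2: {1,2,5}  (accept∈set)
'b' @ 3: {3,4}
'a' @ 4: {1,2,5}  (accept∈set)
'b' @ 5: {3,4}
'a' @ 6: {1,2,5}  (accept∈set)
'b' @ 7: {3,4}
'a' @ 8: {1,2,5}  (accept∈set)
final: {1,2,5}; accept 1 in set

Answer: ACCEPT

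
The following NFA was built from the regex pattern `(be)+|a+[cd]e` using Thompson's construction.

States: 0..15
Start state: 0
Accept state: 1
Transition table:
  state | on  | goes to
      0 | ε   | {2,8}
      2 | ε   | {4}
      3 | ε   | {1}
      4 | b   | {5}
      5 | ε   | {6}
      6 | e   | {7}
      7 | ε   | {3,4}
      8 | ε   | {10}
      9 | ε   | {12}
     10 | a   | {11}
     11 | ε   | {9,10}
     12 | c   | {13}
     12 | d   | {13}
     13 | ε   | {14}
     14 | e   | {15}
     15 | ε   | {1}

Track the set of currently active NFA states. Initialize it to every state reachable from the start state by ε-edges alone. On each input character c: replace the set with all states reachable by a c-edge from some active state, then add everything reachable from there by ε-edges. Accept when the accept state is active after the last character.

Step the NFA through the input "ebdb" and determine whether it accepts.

Answer: REJECT

Steps:
initial (ε-close {0}): {0,2,4,8,10}
'e' @ 1: {}  — no active states
rest 'bdb' ignored (set empty)
after full input: {}  (accept=1 not in)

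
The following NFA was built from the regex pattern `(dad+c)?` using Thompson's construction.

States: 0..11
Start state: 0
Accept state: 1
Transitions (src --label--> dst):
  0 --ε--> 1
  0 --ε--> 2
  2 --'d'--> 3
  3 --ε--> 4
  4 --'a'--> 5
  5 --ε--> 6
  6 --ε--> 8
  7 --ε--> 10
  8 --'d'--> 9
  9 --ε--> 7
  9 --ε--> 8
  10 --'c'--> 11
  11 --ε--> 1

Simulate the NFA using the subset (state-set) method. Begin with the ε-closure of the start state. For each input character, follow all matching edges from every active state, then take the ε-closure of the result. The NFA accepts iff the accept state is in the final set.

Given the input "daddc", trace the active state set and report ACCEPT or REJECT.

Answer: ACCEPT

Derivation:
start: ε-closure({0}) = {0,1,2}
'd' @ 1: {3,4}
'a' @ 2: {5,6,8}
'd' @ 3: {7,8,9,10}
'd' @ 4: {7,8,9,10}
'c' @ 5: {1,11}  (accept∈set)
after full input: {1,11}  (accept=1 in)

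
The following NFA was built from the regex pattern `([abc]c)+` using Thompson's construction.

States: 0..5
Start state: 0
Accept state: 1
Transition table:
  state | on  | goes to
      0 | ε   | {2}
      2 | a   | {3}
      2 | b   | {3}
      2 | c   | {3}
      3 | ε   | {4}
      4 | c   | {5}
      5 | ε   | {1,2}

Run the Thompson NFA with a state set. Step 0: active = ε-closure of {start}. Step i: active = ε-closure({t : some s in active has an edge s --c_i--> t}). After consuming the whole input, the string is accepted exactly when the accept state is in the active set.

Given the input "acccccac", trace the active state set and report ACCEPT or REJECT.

initial (ε-close {0}): {0,2}
'a' @ 1: {3,4}
'c' @ 2: {1,2,5}  (accept∈set)
'c' @ 3: {3,4}
'c' @ 4: {1,2,5}  (accept∈set)
'c' @ 5: {3,4}
'c' @ 6: {1,2,5}  (accept∈set)
'a' @ 7: {3,4}
'c' @ 8: {1,2,5}  (accept∈set)
final: {1,2,5}; accept 1 in set

Answer: ACCEPT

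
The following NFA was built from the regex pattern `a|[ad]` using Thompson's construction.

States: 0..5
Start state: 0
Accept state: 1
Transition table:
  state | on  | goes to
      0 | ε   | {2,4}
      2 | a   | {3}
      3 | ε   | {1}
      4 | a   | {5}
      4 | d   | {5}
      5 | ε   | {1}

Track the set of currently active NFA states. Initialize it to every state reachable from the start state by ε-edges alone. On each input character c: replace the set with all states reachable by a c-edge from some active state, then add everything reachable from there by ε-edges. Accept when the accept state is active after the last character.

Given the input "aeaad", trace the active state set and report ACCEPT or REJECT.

initial (ε-close {0}): {0,2,4}
'a' @ 1: {1,3,5}  [accepting]
'e' @ 2: {}  — dead — no transitions
rest 'aad' ignored (set empty)
end set {} — state 1 not in

Answer: REJECT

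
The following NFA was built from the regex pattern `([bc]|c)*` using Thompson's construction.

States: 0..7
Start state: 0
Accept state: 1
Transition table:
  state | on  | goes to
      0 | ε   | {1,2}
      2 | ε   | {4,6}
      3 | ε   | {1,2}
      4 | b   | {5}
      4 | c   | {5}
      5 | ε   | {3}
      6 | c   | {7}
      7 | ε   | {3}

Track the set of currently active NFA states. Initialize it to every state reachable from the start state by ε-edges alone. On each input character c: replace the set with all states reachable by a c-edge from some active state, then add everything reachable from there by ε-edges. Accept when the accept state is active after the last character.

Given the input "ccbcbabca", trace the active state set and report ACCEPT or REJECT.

Answer: REJECT

Steps:
initial (ε-close {0}): {0,1,2,4,6}
'c' @ 1: {1,2,3,4,5,6,7}  (accept∈set)
'c' @ 2: {1,2,3,4,5,6,7}  (accept∈set)
'b' @ 3: {1,2,3,4,5,6}  (accept∈set)
'c' @ 4: {1,2,3,4,5,6,7}  (accept∈set)
'b' @ 5: {1,2,3,4,5,6}  (accept∈set)
'a' @ 6: {}  — state set empty
rest 'bca' ignored (set empty)
after full input: {}  (accept=1 not in)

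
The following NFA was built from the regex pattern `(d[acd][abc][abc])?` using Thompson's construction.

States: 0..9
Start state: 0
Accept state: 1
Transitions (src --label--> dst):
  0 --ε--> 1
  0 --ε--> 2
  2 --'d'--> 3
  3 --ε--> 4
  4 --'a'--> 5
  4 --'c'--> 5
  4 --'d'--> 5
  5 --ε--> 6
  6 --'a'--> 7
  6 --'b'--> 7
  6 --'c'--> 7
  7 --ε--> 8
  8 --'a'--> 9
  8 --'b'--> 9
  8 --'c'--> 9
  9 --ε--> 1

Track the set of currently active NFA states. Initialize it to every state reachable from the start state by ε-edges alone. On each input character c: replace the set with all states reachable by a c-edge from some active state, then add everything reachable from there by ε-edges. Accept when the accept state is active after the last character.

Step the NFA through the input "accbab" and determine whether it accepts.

initial (ε-close {0}): {0,1,2}
'a' @ 1: {}  — state set empty
rest 'ccbab' ignored (set empty)
end set {} — state 1 not in

Answer: REJECT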